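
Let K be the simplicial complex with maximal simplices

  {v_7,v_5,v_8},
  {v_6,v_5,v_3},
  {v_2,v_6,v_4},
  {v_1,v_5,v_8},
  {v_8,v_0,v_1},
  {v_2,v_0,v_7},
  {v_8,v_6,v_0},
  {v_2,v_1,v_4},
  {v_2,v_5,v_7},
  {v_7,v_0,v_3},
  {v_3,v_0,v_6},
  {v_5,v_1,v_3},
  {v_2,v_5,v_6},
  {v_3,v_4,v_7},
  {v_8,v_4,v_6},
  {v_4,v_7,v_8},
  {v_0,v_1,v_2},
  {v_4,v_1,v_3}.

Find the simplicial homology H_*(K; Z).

H_0 ≅ Z,  H_1 ≅ Z^2,  H_2 ≅ Z.

We work with the vertex ordering v_0 < v_1 < v_2 < v_3 < v_4 < v_5 < v_6 < v_7 < v_8. The simplices of K, each written with vertices in increasing order, are:

  0-simplices (9): [v_0], [v_1], [v_2], [v_3], [v_4], [v_5], [v_6], [v_7], [v_8]
  1-simplices (27): (27 of them)
  2-simplices (18): (18 of them)

giving chain groups C_0 ≅ Z^9, C_1 ≅ Z^27, C_2 ≅ Z^18.

The boundary map ∂_1: C_1 → C_0 maps an edge to its endpoints' difference, ∂[p,q] = q − p.
As a 9×27 matrix over Z this has rank 8, with invariant factors (1,1,1,1,1,1,1,1).

∂_2: C_2 → C_1 maps a triangle to the signed sum of its edges. For instance
  ∂[v_2,v_5,v_6] = [v_5,v_6] − [v_2,v_6] + [v_2,v_5],
  ∂[v_0,v_3,v_6] = [v_3,v_6] − [v_0,v_6] + [v_0,v_3].
This gives a 27×18 integer matrix of rank 17; reducing to Smith normal form yields diagonal entries (1,1,1,1,1,1,1,1,1,1,1,1,1,1,1,1,1).

Now H_k = ker ∂_k / im ∂_{k+1}, so:

  H_0: rank C_0 − rank ∂_1 = 9 − 8 = 1, and the invariant factors of ∂_1 are all 1, so H_0 ≅ Z.
  H_1: rank ker ∂_1 − rank ∂_2 = (27 − 8) − 17 = 2, and the invariant factors of ∂_2 are all 1, so H_1 ≅ Z^2.
  H_2: rank ker ∂_2 − rank ∂_3 = (18 − 17) − 0 = 1, and there is no ∂_3, so H_2 ≅ Z.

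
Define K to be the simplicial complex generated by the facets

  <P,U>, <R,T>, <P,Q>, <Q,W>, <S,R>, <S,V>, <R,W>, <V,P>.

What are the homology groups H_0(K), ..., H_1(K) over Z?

Fix the vertex order P < Q < R < S < T < U < V < W and write every simplex with vertices in increasing order. Then dim K = 1 and the simplices of K are:

  0-simplices (8): P, Q, R, S, T, U, V, W
  1-simplices (8): PQ, PU, PV, QW, RS, RT, RW, SV

Hence C_0 ≅ Z^8, C_1 ≅ Z^8.

The boundary map ∂_1: C_1 → C_0 maps an edge to its endpoints' difference, ∂[p,q] = q − p. For instance
  ∂RT = T − R.
As a 8×8 matrix over Z this has rank 7, with invariant factors (1,1,1,1,1,1,1).

Now H_k = ker ∂_k / im ∂_{k+1}, so:

  H_0: rank C_0 − rank ∂_1 = 8 − 7 = 1, and the invariant factors of ∂_1 are all 1, so H_0 = Z.
  H_1: rank ker ∂_1 − rank ∂_2 = (8 − 7) − 0 = 1, and there is no ∂_2, so H_1 = Z.

As a check, the Euler characteristic is 8 − 8 = 0, which agrees with 1 − 1 = 0.

H_0 ≅ Z,  H_1 ≅ Z.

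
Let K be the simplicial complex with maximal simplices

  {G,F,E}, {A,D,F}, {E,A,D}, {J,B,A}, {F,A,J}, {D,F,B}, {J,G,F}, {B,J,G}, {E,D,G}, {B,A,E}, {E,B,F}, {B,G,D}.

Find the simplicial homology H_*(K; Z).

H_0 = Z,  H_1 = Z/2,  H_2 = 0.

Take the total order A < B < D < E < F < G < J on the vertex set. Then K (dimension 2) consists of the simplices:

  0-simplices (7): A, B, D, E, F, G, J
  1-simplices (18): AB, AD, AE, AF, AJ, BD, BE, BF, BG, BJ, DE, DF, DG, EF, EG, FG, FJ, GJ
  2-simplices (12): ABE, ABJ, ADE, ADF, AFJ, BDF, BDG, BEF, BGJ, DEG, EFG, FGJ

giving chain groups C_0 ≅ Z^7, C_1 ≅ Z^18, C_2 ≅ Z^12.

∂_1: C_1 → C_0 maps an edge to its endpoints' difference, ∂[p,q] = q − p. For instance
  ∂AD = D − A.
The resulting 7×18 matrix has rank 6, and its Smith normal form has invariant factors (1,1,1,1,1,1).

∂_2: C_2 → C_1 maps a triangle to the signed sum of its edges. For instance
  ∂ABE = BE − AE + AB,
  ∂ABJ = BJ − AJ + AB.
The resulting 18×12 matrix has rank 12, and its Smith normal form has invariant factors (1,1,1,1,1,1,1,1,1,1,1,2).

Computing H_k = (kernel of ∂_k) / (image of ∂_{k+1}):

  H_0: rank C_0 − rank ∂_1 = 7 − 6 = 1, and the invariant factors of ∂_1 are all 1, so H_0 ≅ Z.
  H_1: rank ker ∂_1 − rank ∂_2 = (18 − 6) − 12 = 0, and ∂_2 has invariant factor 2 > 1, so H_1 ≅ Z/2.
  H_2: rank ker ∂_2 − rank ∂_3 = (12 − 12) − 0 = 0, and there is no ∂_3, so H_2 ≅ 0.

(K is a triangulation of the real projective plane RP^2.)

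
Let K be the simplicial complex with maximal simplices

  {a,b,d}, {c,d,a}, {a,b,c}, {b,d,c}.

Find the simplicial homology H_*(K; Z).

H_0 = Z,  H_1 = 0,  H_2 = Z.

K has 4 vertices, 6 edges, 4 triangles.
rank ∂_0 = 0, rank ∂_1 = 3 ⇒ b_0 = 4 − 0 − 3 = 1; all invariant factors of ∂_1 are 1 so no torsion. So H_0 ≅ Z.
rank ∂_1 = 3, rank ∂_2 = 3 ⇒ b_1 = 6 − 3 − 3 = 0; all invariant factors of ∂_2 are 1 so no torsion. So H_1 ≅ 0.
rank ∂_2 = 3, rank ∂_3 = 0 ⇒ b_2 = 4 − 3 − 0 = 1. So H_2 ≅ Z.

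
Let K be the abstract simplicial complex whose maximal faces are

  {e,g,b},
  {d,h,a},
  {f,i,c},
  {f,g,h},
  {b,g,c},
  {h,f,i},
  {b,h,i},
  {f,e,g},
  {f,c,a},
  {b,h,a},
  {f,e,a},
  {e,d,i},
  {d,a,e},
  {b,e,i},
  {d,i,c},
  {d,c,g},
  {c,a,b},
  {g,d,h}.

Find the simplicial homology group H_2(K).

H_2 = Z.

K has 9 vertices, 27 edges, 18 triangles.
rank ∂_2 = 17, rank ∂_3 = 0 ⇒ b_2 = 18 − 17 − 0 = 1. So H_2 = Z.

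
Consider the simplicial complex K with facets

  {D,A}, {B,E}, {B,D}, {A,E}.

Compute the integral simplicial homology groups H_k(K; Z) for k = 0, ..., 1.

Take the total order A < B < D < E on the vertex set. Then K (dimension 1) consists of the simplices:

  0-simplices (4): A, B, D, E
  1-simplices (4): AD, AE, BD, BE

so the chain groups are C_0 ≅ Z^4, C_1 ≅ Z^4.

∂_1: C_1 → C_0 is given by ∂[p,q] = [q] − [p]. For instance
  ∂BD = D − B.
The resulting 4×4 matrix has rank 3, and its Smith normal form has invariant factors (1,1,1).

Now H_k = ker ∂_k / im ∂_{k+1}, so:

  H_0: rank C_0 − rank ∂_1 = 4 − 3 = 1, and the invariant factors of ∂_1 are all 1, so H_0 ≅ Z.
  H_1: rank ker ∂_1 − rank ∂_2 = (4 − 3) − 0 = 1, and there is no ∂_2, so H_1 ≅ Z.

As a check, the Euler characteristic is 4 − 4 = 0, which agrees with 1 − 1 = 0.
(K is a triangulation of the circle S^1.)

H_0 = Z,  H_1 = Z.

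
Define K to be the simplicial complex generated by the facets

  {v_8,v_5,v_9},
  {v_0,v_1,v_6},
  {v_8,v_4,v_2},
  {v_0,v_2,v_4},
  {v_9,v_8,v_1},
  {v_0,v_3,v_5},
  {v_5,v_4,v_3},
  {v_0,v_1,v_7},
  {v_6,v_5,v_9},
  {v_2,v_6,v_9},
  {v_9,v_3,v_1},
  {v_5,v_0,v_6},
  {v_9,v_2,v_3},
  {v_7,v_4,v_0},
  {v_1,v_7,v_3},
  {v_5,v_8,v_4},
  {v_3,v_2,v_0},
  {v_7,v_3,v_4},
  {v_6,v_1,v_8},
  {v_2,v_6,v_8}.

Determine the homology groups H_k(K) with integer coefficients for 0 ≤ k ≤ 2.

H_0 ≅ Z,  H_1 ≅ Z ⊕ Z/2Z,  H_2 = 0.

Take the total order v_0 < v_1 < v_2 < v_3 < v_4 < v_5 < v_6 < v_7 < v_8 < v_9 on the vertex set. Then K (dimension 2) consists of the simplices:

  0-simplices (10): [v_0], [v_1], [v_2], [v_3], [v_4], [v_5], [v_6], [v_7], [v_8], [v_9]
  1-simplices (30): (30 of them)
  2-simplices (20): (20 of them)

so the chain groups are C_0 ≅ Z^10, C_1 ≅ Z^30, C_2 ≅ Z^20.

∂_1: C_1 → C_0 maps an edge to its endpoints' difference, ∂[p,q] = q − p. For instance
  ∂[v_1,v_9] = [v_9] − [v_1].
This gives a 10×30 integer matrix of rank 9; reducing to Smith normal form yields diagonal entries (1,1,1,1,1,1,1,1,1).

∂_2: C_2 → C_1 sends each 2-simplex [p,q,r] to [q,r] − [p,r] + [p,q]. For instance
  ∂[v_0,v_3,v_5] = [v_3,v_5] − [v_0,v_5] + [v_0,v_3],
  ∂[v_0,v_1,v_6] = [v_1,v_6] − [v_0,v_6] + [v_0,v_1].
The 30×20 boundary matrix has rank 20 and Smith normal form diag(1,1,1,1,1,1,1,1,1,1,1,1,1,1,1,1,1,1,1,2).

Reading off H_k = ker ∂_k / im ∂_{k+1}:

  H_0: rank C_0 − rank ∂_1 = 10 − 9 = 1, and the invariant factors of ∂_1 are all 1, so H_0 = Z.
  H_1: rank ker ∂_1 − rank ∂_2 = (30 − 9) − 20 = 1, and ∂_2 has invariant factor 2 > 1, so H_1 = Z ⊕ Z/2Z.
  H_2: rank ker ∂_2 − rank ∂_3 = (20 − 20) − 0 = 0, and there is no ∂_3, so H_2 = 0.

As a check, the Euler characteristic is 10 − 30 + 20 = 0, which agrees with 1 − 1 + 0 = 0.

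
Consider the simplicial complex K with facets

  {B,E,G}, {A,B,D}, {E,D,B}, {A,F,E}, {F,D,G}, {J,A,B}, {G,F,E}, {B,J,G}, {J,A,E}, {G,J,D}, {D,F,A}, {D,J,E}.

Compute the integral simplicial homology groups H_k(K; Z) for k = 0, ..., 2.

Order the vertices as A < B < D < E < F < G < J. Listing each simplex with vertices in this order, K has dimension 2 with simplices:

  0-simplices (7): A, B, D, E, F, G, J
  1-simplices (18): AB, AD, AE, AF, AJ, BD, BE, BG, BJ, DE, DF, DG, DJ, EF, EG, EJ, FG, GJ
  2-simplices (12): ABD, ABJ, ADF, AEF, AEJ, BDE, BEG, BGJ, DEJ, DFG, DGJ, EFG

so the chain groups are C_0 ≅ Z^7, C_1 ≅ Z^18, C_2 ≅ Z^12.

The boundary map ∂_1: C_1 → C_0 sends each edge [p,q] (with p < q) to q − p. For instance
  ∂BD = D − B.
The 7×18 boundary matrix has rank 6 and Smith normal form diag(1,1,1,1,1,1).

∂_2: C_2 → C_1 acts by ∂[p,q,r] = [q,r] − [p,r] + [p,q]. For instance
  ∂ABJ = BJ − AJ + AB,
  ∂ABD = BD − AD + AB.
This gives a 18×12 integer matrix of rank 12; reducing to Smith normal form yields diagonal entries (1,1,1,1,1,1,1,1,1,1,1,2).

Reading off H_k = ker ∂_k / im ∂_{k+1}:

  H_0: rank C_0 − rank ∂_1 = 7 − 6 = 1, and the invariant factors of ∂_1 are all 1, so H_0 ≅ Z.
  H_1: rank ker ∂_1 − rank ∂_2 = (18 − 6) − 12 = 0, and ∂_2 has invariant factor 2 > 1, so H_1 ≅ Z/2.
  H_2: rank ker ∂_2 − rank ∂_3 = (12 − 12) − 0 = 0, and there is no ∂_3, so H_2 ≅ 0.

H_0 ≅ Z,  H_1 ≅ Z/2,  H_2 = 0.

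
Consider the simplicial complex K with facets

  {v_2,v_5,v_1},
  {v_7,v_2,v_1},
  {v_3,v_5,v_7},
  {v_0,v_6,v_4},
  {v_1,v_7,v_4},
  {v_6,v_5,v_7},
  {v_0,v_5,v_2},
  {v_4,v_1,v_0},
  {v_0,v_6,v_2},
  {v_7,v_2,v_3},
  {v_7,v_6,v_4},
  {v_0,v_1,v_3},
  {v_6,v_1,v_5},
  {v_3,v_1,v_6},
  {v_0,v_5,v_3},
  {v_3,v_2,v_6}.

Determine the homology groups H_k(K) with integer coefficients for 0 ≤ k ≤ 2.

Take the total order v_0 < v_1 < v_2 < v_3 < v_4 < v_5 < v_6 < v_7 on the vertex set. Then K (dimension 2) consists of the simplices:

  0-simplices (8): [v_0], [v_1], [v_2], [v_3], [v_4], [v_5], [v_6], [v_7]
  1-simplices (24): (24 of them)
  2-simplices (16): (16 of them)

giving chain groups C_0 ≅ Z^8, C_1 ≅ Z^24, C_2 ≅ Z^16.

The boundary map ∂_1: C_1 → C_0 maps an edge to its endpoints' difference, ∂[p,q] = q − p. For instance
  ∂[v_2,v_7] = [v_7] − [v_2].
The resulting 8×24 matrix has rank 7, and its Smith normal form has invariant factors (1,1,1,1,1,1,1).

∂_2: C_2 → C_1 maps a triangle to the signed sum of its edges. For instance
  ∂[v_0,v_3,v_5] = [v_3,v_5] − [v_0,v_5] + [v_0,v_3],
  ∂[v_0,v_1,v_4] = [v_1,v_4] − [v_0,v_4] + [v_0,v_1].
As a 24×16 matrix over Z this has rank 15, with invariant factors (1,1,1,1,1,1,1,1,1,1,1,1,1,1,1).

Computing H_k = (kernel of ∂_k) / (image of ∂_{k+1}):

  H_0: rank C_0 − rank ∂_1 = 8 − 7 = 1, and the invariant factors of ∂_1 are all 1, so H_0 = Z.
  H_1: rank ker ∂_1 − rank ∂_2 = (24 − 7) − 15 = 2, and the invariant factors of ∂_2 are all 1, so H_1 = Z^2.
  H_2: rank ker ∂_2 − rank ∂_3 = (16 − 15) − 0 = 1, and there is no ∂_3, so H_2 = Z.

(K is a triangulation of the torus T^2.)

H_0 = Z,  H_1 = Z^2,  H_2 = Z.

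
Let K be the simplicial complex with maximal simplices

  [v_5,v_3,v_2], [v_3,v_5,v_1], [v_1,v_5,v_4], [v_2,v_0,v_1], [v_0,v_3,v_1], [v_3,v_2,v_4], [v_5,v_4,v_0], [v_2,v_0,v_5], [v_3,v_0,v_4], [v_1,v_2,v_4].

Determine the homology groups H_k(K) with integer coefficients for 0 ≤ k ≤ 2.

Take the total order v_0 < v_1 < v_2 < v_3 < v_4 < v_5 on the vertex set. Then K (dimension 2) consists of the simplices:

  0-simplices (6): [v_0], [v_1], [v_2], [v_3], [v_4], [v_5]
  1-simplices (15): (15 of them)
  2-simplices (10): [v_0,v_1,v_2], [v_0,v_1,v_3], [v_0,v_2,v_5], [v_0,v_3,v_4], [v_0,v_4,v_5], [v_1,v_2,v_4], [v_1,v_3,v_5], [v_1,v_4,v_5], [v_2,v_3,v_4], [v_2,v_3,v_5]

Hence C_0 ≅ Z^6, C_1 ≅ Z^15, C_2 ≅ Z^10.

Boundary ∂_1: C_1 → C_0 is given by ∂[p,q] = [q] − [p]. For instance
  ∂[v_4,v_5] = [v_5] − [v_4].
As a 6×15 matrix over Z this has rank 5, with invariant factors (1,1,1,1,1).

∂_2: C_2 → C_1 acts by ∂[p,q,r] = [q,r] − [p,r] + [p,q]. For instance
  ∂[v_2,v_3,v_5] = [v_3,v_5] − [v_2,v_5] + [v_2,v_3],
  ∂[v_2,v_3,v_4] = [v_3,v_4] − [v_2,v_4] + [v_2,v_3].
The resulting 15×10 matrix has rank 10, and its Smith normal form has invariant factors (1,1,1,1,1,1,1,1,1,2).

Computing H_k = (kernel of ∂_k) / (image of ∂_{k+1}):

  H_0: rank C_0 − rank ∂_1 = 6 − 5 = 1, and the invariant factors of ∂_1 are all 1, so H_0 = Z.
  H_1: rank ker ∂_1 − rank ∂_2 = (15 − 5) − 10 = 0, and ∂_2 has invariant factor 2 > 1, so H_1 = Z/2.
  H_2: rank ker ∂_2 − rank ∂_3 = (10 − 10) − 0 = 0, and there is no ∂_3, so H_2 = 0.

(K is a triangulation of the real projective plane RP^2.)

H_0 ≅ Z,  H_1 ≅ Z/2,  H_2 = 0.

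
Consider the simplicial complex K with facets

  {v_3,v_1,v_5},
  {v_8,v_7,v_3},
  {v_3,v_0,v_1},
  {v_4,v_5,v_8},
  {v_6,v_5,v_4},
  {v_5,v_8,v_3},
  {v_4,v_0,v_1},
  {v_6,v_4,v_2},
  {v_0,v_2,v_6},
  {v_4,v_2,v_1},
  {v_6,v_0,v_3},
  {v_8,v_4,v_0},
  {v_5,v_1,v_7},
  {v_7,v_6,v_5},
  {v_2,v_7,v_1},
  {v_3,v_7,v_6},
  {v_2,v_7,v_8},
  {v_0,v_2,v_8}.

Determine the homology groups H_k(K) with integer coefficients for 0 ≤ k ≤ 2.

H_0 = Z,  H_1 = Z ⊕ Z_2,  H_2 = 0.

Order the vertices as v_0 < v_1 < v_2 < v_3 < v_4 < v_5 < v_6 < v_7 < v_8. Listing each simplex with vertices in this order, K has dimension 2 with simplices:

  0-simplices (9): [v_0], [v_1], [v_2], [v_3], [v_4], [v_5], [v_6], [v_7], [v_8]
  1-simplices (27): (27 of them)
  2-simplices (18): (18 of them)

giving chain groups C_0 ≅ Z^9, C_1 ≅ Z^27, C_2 ≅ Z^18.

∂_1: C_1 → C_0 is given by ∂[p,q] = [q] − [p]. For instance
  ∂[v_1,v_3] = [v_3] − [v_1].
The resulting 9×27 matrix has rank 8, and its Smith normal form has invariant factors (1,1,1,1,1,1,1,1).

∂_2: C_2 → C_1 acts by ∂[p,q,r] = [q,r] − [p,r] + [p,q]. For instance
  ∂[v_3,v_7,v_8] = [v_7,v_8] − [v_3,v_8] + [v_3,v_7],
  ∂[v_4,v_5,v_8] = [v_5,v_8] − [v_4,v_8] + [v_4,v_5].
The resulting 27×18 matrix has rank 18, and its Smith normal form has invariant factors (1,1,1,1,1,1,1,1,1,1,1,1,1,1,1,1,1,2).

Computing H_k = (kernel of ∂_k) / (image of ∂_{k+1}):

  H_0: rank C_0 − rank ∂_1 = 9 − 8 = 1, and the invariant factors of ∂_1 are all 1, so H_0 ≅ Z.
  H_1: rank ker ∂_1 − rank ∂_2 = (27 − 8) − 18 = 1, and ∂_2 has invariant factor 2 > 1, so H_1 ≅ Z ⊕ Z_2.
  H_2: rank ker ∂_2 − rank ∂_3 = (18 − 18) − 0 = 0, and there is no ∂_3, so H_2 ≅ 0.

As a check, the Euler characteristic is 9 − 27 + 18 = 0, which agrees with 1 − 1 + 0 = 0.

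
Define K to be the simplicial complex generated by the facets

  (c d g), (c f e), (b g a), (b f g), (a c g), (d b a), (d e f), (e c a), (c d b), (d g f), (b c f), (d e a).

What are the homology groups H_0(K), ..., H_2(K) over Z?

H_0 ≅ Z,  H_1 ≅ Z/2,  H_2 = 0.

Fix the vertex order a < b < c < d < e < f < g and write every simplex with vertices in increasing order. Then dim K = 2 and the simplices of K are:

  0-simplices (7): a, b, c, d, e, f, g
  1-simplices (18): ab, ac, ad, ae, ag, bc, bd, bf, bg, cd, ce, cf, cg, de, df, dg, ef, fg
  2-simplices (12): abd, abg, ace, acg, ade, bcd, bcf, bfg, cdg, cef, def, dfg

so the chain groups are C_0 ≅ Z^7, C_1 ≅ Z^18, C_2 ≅ Z^12.

The boundary map ∂_1: C_1 → C_0 maps an edge to its endpoints' difference, ∂[p,q] = q − p. For instance
  ∂ag = g − a.
The resulting 7×18 matrix has rank 6, and its Smith normal form has invariant factors (1,1,1,1,1,1).

∂_2: C_2 → C_1 sends each 2-simplex [p,q,r] to [q,r] − [p,r] + [p,q]. For instance
  ∂ace = ce − ae + ac,
  ∂bcd = cd − bd + bc.
The resulting 18×12 matrix has rank 12, and its Smith normal form has invariant factors (1,1,1,1,1,1,1,1,1,1,1,2).

From H_k ≅ ker(∂_k) / im(∂_{k+1}) we obtain:

  H_0: rank C_0 − rank ∂_1 = 7 − 6 = 1, and the invariant factors of ∂_1 are all 1, so H_0 ≅ Z.
  H_1: rank ker ∂_1 − rank ∂_2 = (18 − 6) − 12 = 0, and ∂_2 has invariant factor 2 > 1, so H_1 ≅ Z/2.
  H_2: rank ker ∂_2 − rank ∂_3 = (12 − 12) − 0 = 0, and there is no ∂_3, so H_2 ≅ 0.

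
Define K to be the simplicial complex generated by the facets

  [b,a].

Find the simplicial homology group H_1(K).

Fix the vertex order a < b and write every simplex with vertices in increasing order. Then dim K = 1 and the simplices of K are:

  0-simplices (2): a, b
  1-simplices (1): ab

giving chain groups C_0 ≅ Z^2, C_1 ≅ Z^1.

∂_1: C_1 → C_0 is given by ∂[p,q] = [q] − [p]. For instance
  ∂ab = b − a.
This gives a 2×1 integer matrix of rank 1; reducing to Smith normal form yields diagonal entries (1).

Reading off H_k = ker ∂_k / im ∂_{k+1}:

  H_1: rank ker ∂_1 − rank ∂_2 = (1 − 1) − 0 = 0, and there is no ∂_2, so H_1 = 0.

H_1 ≅ 0.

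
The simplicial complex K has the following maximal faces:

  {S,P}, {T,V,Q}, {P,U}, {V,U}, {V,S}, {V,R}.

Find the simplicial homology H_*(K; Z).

Take the total order P < Q < R < S < T < U < V on the vertex set. Then K (dimension 2) consists of the simplices:

  0-simplices (7): P, Q, R, S, T, U, V
  1-simplices (8): PS, PU, QT, QV, RV, SV, TV, UV
  2-simplices (1): QTV

giving chain groups C_0 ≅ Z^7, C_1 ≅ Z^8, C_2 ≅ Z^1.

Boundary ∂_1: C_1 → C_0 maps an edge to its endpoints' difference, ∂[p,q] = q − p.
As a 7×8 matrix over Z this has rank 6, with invariant factors (1,1,1,1,1,1).

The boundary map ∂_2: C_2 → C_1 sends each 2-simplex [p,q,r] to [q,r] − [p,r] + [p,q]. For instance
  ∂QTV = TV − QV + QT.
As a 8×1 matrix over Z this has rank 1, with invariant factors (1).

Computing H_k = (kernel of ∂_k) / (image of ∂_{k+1}):

  H_0: rank C_0 − rank ∂_1 = 7 − 6 = 1, and the invariant factors of ∂_1 are all 1, so H_0 = Z.
  H_1: rank ker ∂_1 − rank ∂_2 = (8 − 6) − 1 = 1, and the invariant factors of ∂_2 are all 1, so H_1 = Z.
  H_2: rank ker ∂_2 − rank ∂_3 = (1 − 1) − 0 = 0, and there is no ∂_3, so H_2 = 0.

H_0 = Z,  H_1 = Z,  H_2 = 0.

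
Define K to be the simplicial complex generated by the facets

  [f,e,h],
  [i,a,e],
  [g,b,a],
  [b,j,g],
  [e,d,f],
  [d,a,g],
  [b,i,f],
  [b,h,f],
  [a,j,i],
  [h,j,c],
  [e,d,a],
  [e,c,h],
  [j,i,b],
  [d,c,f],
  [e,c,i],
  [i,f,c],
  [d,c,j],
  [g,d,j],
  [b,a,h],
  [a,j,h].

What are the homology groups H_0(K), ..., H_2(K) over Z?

Fix the vertex order a < b < c < d < e < f < g < h < i < j and write every simplex with vertices in increasing order. Then dim K = 2 and the simplices of K are:

  0-simplices (10): a, b, c, d, e, f, g, h, i, j
  1-simplices (30): ab, ad, ae, ag, ah, ai, aj, bf, bg, bh, bi, bj, cd, ce, cf, ch, ci, cj, de, df, dg, dj, ef, eh, ei, fh, fi, gj, hj, ij
  2-simplices (20): abg, abh, ade, adg, aei, ahj, aij, bfh, bfi, bgj, bij, cdf, cdj, ceh, cei, cfi, chj, def, dgj, efh

Hence C_0 ≅ Z^10, C_1 ≅ Z^30, C_2 ≅ Z^20.

∂_1: C_1 → C_0 maps an edge to its endpoints' difference, ∂[p,q] = q − p. For instance
  ∂ab = b − a.
The resulting 10×30 matrix has rank 9, and its Smith normal form has invariant factors (1,1,1,1,1,1,1,1,1).

∂_2: C_2 → C_1 sends each 2-simplex [p,q,r] to [q,r] − [p,r] + [p,q]. For instance
  ∂cdj = dj − cj + cd,
  ∂dgj = gj − dj + dg.
As a 30×20 matrix over Z this has rank 20, with invariant factors (1,1,1,1,1,1,1,1,1,1,1,1,1,1,1,1,1,1,1,2).

From H_k ≅ ker(∂_k) / im(∂_{k+1}) we obtain:

  H_0: rank C_0 − rank ∂_1 = 10 − 9 = 1, and the invariant factors of ∂_1 are all 1, so H_0 ≅ Z.
  H_1: rank ker ∂_1 − rank ∂_2 = (30 − 9) − 20 = 1, and ∂_2 has invariant factor 2 > 1, so H_1 ≅ Z ⊕ Z/2Z.
  H_2: rank ker ∂_2 − rank ∂_3 = (20 − 20) − 0 = 0, and there is no ∂_3, so H_2 ≅ 0.

As a check, the Euler characteristic is 10 − 30 + 20 = 0, which agrees with 1 − 1 + 0 = 0.

H_0 ≅ Z,  H_1 ≅ Z ⊕ Z/2Z,  H_2 = 0.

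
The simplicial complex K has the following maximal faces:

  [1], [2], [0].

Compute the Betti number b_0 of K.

b_0 = 3.

Take the total order 0 < 1 < 2 on the vertex set. Then K (dimension 0) consists of the simplices:

  0-simplices (3): [0], [1], [2]

Hence C_0 ≅ Z^3.

Computing H_k = (kernel of ∂_k) / (image of ∂_{k+1}):

  H_0: rank C_0 − rank ∂_1 = 3 − 0 = 3, and there is no ∂_1, so H_0 = Z^3.

Hence the Betti numbers are b_0 = 3.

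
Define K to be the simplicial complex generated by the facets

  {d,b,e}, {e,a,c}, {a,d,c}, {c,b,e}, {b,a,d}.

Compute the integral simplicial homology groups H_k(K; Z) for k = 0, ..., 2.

Fix the vertex order a < b < c < d < e and write every simplex with vertices in increasing order. Then dim K = 2 and the simplices of K are:

  0-simplices (5): a, b, c, d, e
  1-simplices (10): ab, ac, ad, ae, bc, bd, be, cd, ce, de
  2-simplices (5): abd, acd, ace, bce, bde

Hence C_0 ≅ Z^5, C_1 ≅ Z^10, C_2 ≅ Z^5.

Boundary ∂_1: C_1 → C_0 sends each edge [p,q] (with p < q) to q − p.
The resulting 5×10 matrix has rank 4, and its Smith normal form has invariant factors (1,1,1,1).

Boundary ∂_2: C_2 → C_1 acts by ∂[p,q,r] = [q,r] − [p,r] + [p,q]. For instance
  ∂bde = de − be + bd,
  ∂acd = cd − ad + ac.
The 10×5 boundary matrix has rank 5 and Smith normal form diag(1,1,1,1,1).

From H_k ≅ ker(∂_k) / im(∂_{k+1}) we obtain:

  H_0: rank C_0 − rank ∂_1 = 5 − 4 = 1, and the invariant factors of ∂_1 are all 1, so H_0 = Z.
  H_1: rank ker ∂_1 − rank ∂_2 = (10 − 4) − 5 = 1, and the invariant factors of ∂_2 are all 1, so H_1 = Z.
  H_2: rank ker ∂_2 − rank ∂_3 = (5 − 5) − 0 = 0, and there is no ∂_3, so H_2 = 0.

H_0 = Z,  H_1 = Z,  H_2 = 0.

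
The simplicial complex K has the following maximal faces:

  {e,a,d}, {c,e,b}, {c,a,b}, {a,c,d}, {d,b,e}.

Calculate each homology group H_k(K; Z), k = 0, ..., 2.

H_0 = Z,  H_1 = Z,  H_2 = 0.

Order the vertices as a < b < c < d < e. Listing each simplex with vertices in this order, K has dimension 2 with simplices:

  0-simplices (5): a, b, c, d, e
  1-simplices (10): ab, ac, ad, ae, bc, bd, be, cd, ce, de
  2-simplices (5): abc, acd, ade, bce, bde

giving chain groups C_0 ≅ Z^5, C_1 ≅ Z^10, C_2 ≅ Z^5.

Boundary ∂_1: C_1 → C_0 sends each edge [p,q] (with p < q) to q − p.
The resulting 5×10 matrix has rank 4, and its Smith normal form has invariant factors (1,1,1,1).

Boundary ∂_2: C_2 → C_1 acts by ∂[p,q,r] = [q,r] − [p,r] + [p,q]. For instance
  ∂bde = de − be + bd,
  ∂ade = de − ae + ad.
The 10×5 boundary matrix has rank 5 and Smith normal form diag(1,1,1,1,1).

Now H_k = ker ∂_k / im ∂_{k+1}, so:

  H_0: rank C_0 − rank ∂_1 = 5 − 4 = 1, and the invariant factors of ∂_1 are all 1, so H_0 ≅ Z.
  H_1: rank ker ∂_1 − rank ∂_2 = (10 − 4) − 5 = 1, and the invariant factors of ∂_2 are all 1, so H_1 ≅ Z.
  H_2: rank ker ∂_2 − rank ∂_3 = (5 − 5) − 0 = 0, and there is no ∂_3, so H_2 ≅ 0.

As a check, the Euler characteristic is 5 − 10 + 5 = 0, which agrees with 1 − 1 + 0 = 0.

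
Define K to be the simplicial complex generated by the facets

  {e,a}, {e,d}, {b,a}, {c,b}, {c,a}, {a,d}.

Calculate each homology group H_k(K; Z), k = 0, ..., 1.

Order the vertices as a < b < c < d < e. Listing each simplex with vertices in this order, K has dimension 1 with simplices:

  0-simplices (5): a, b, c, d, e
  1-simplices (6): ab, ac, ad, ae, bc, de

giving chain groups C_0 ≅ Z^5, C_1 ≅ Z^6.

Boundary ∂_1: C_1 → C_0 is given by ∂[p,q] = [q] − [p].
The resulting 5×6 matrix has rank 4, and its Smith normal form has invariant factors (1,1,1,1).

Computing H_k = (kernel of ∂_k) / (image of ∂_{k+1}):

  H_0: rank C_0 − rank ∂_1 = 5 − 4 = 1, and the invariant factors of ∂_1 are all 1, so H_0 ≅ Z.
  H_1: rank ker ∂_1 − rank ∂_2 = (6 − 4) − 0 = 2, and there is no ∂_2, so H_1 ≅ Z^2.

As a check, the Euler characteristic is 5 − 6 = -1, which agrees with 1 − 2 = -1.

H_0 = Z,  H_1 = Z^2.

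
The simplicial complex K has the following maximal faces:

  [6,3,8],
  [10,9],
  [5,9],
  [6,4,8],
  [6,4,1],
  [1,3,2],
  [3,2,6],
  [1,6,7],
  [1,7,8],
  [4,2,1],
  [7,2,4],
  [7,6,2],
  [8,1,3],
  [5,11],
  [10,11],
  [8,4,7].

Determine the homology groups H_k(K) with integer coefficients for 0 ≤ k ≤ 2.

H_0 ≅ Z^2,  H_1 ≅ Z ⊕ Z/2Z,  H_2 = 0.

Order the vertices as 1 < 2 < 3 < 4 < 5 < 6 < 7 < 8 < 9 < 10 < 11. Listing each simplex with vertices in this order, K has dimension 2 with simplices:

  0-simplices (11): [1], [2], [3], [4], [5], [6], [7], [8], [9], [10], [11]
  1-simplices (22): [1,2], [1,3], [1,4], [1,6], [1,7], [1,8], [2,3], [2,4], [2,6], [2,7], [3,6], [3,8], [4,6], [4,7], [4,8], [5,9], [5,11], [6,7], [6,8], [7,8], [9,10], [10,11]
  2-simplices (12): [1,2,3], [1,2,4], [1,3,8], [1,4,6], [1,6,7], [1,7,8], [2,3,6], [2,4,7], [2,6,7], [3,6,8], [4,6,8], [4,7,8]

so the chain groups are C_0 ≅ Z^11, C_1 ≅ Z^22, C_2 ≅ Z^12.

Boundary ∂_1: C_1 → C_0 maps an edge to its endpoints' difference, ∂[p,q] = q − p. For instance
  ∂[6,7] = [7] − [6].
As a 11×22 matrix over Z this has rank 9, with invariant factors (1,1,1,1,1,1,1,1,1).

∂_2: C_2 → C_1 acts by ∂[p,q,r] = [q,r] − [p,r] + [p,q]. For instance
  ∂[1,2,3] = [2,3] − [1,3] + [1,2],
  ∂[1,3,8] = [3,8] − [1,8] + [1,3].
This gives a 22×12 integer matrix of rank 12; reducing to Smith normal form yields diagonal entries (1,1,1,1,1,1,1,1,1,1,1,2).

Now H_k = ker ∂_k / im ∂_{k+1}, so:

  H_0: rank C_0 − rank ∂_1 = 11 − 9 = 2, and the invariant factors of ∂_1 are all 1, so H_0 = Z^2.
  H_1: rank ker ∂_1 − rank ∂_2 = (22 − 9) − 12 = 1, and ∂_2 has invariant factor 2 > 1, so H_1 = Z ⊕ Z/2Z.
  H_2: rank ker ∂_2 − rank ∂_3 = (12 − 12) − 0 = 0, and there is no ∂_3, so H_2 = 0.

As a check, the Euler characteristic is 11 − 22 + 12 = 1, which agrees with 2 − 1 + 0 = 1.
(K is a triangulation of the disjoint union of the circle S^1 and the real projective plane RP^2.)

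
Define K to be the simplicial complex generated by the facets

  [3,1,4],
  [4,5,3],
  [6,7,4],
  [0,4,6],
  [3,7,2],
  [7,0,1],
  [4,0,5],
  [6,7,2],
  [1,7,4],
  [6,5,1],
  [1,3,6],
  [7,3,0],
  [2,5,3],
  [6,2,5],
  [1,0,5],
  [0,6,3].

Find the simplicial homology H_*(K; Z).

H_0 ≅ Z,  H_1 ≅ Z^2,  H_2 ≅ Z.

Order the vertices as 0 < 1 < 2 < 3 < 4 < 5 < 6 < 7. Listing each simplex with vertices in this order, K has dimension 2 with simplices:

  0-simplices (8): [0], [1], [2], [3], [4], [5], [6], [7]
  1-simplices (24): (24 of them)
  2-simplices (16): [0,1,5], [0,1,7], [0,3,6], [0,3,7], [0,4,5], [0,4,6], [1,3,4], [1,3,6], [1,4,7], [1,5,6], [2,3,5], [2,3,7], [2,5,6], [2,6,7], [3,4,5], [4,6,7]

so the chain groups are C_0 ≅ Z^8, C_1 ≅ Z^24, C_2 ≅ Z^16.

∂_1: C_1 → C_0 is given by ∂[p,q] = [q] − [p]. For instance
  ∂[1,3] = [3] − [1].
The resulting 8×24 matrix has rank 7, and its Smith normal form has invariant factors (1,1,1,1,1,1,1).

∂_2: C_2 → C_1 acts by ∂[p,q,r] = [q,r] − [p,r] + [p,q]. For instance
  ∂[1,5,6] = [5,6] − [1,6] + [1,5],
  ∂[2,6,7] = [6,7] − [2,7] + [2,6].
The 24×16 boundary matrix has rank 15 and Smith normal form diag(1,1,1,1,1,1,1,1,1,1,1,1,1,1,1).

Now H_k = ker ∂_k / im ∂_{k+1}, so:

  H_0: rank C_0 − rank ∂_1 = 8 − 7 = 1, and the invariant factors of ∂_1 are all 1, so H_0 = Z.
  H_1: rank ker ∂_1 − rank ∂_2 = (24 − 7) − 15 = 2, and the invariant factors of ∂_2 are all 1, so H_1 = Z^2.
  H_2: rank ker ∂_2 − rank ∂_3 = (16 − 15) − 0 = 1, and there is no ∂_3, so H_2 = Z.

As a check, the Euler characteristic is 8 − 24 + 16 = 0, which agrees with 1 − 2 + 1 = 0.
(K is a triangulation of the torus T^2.)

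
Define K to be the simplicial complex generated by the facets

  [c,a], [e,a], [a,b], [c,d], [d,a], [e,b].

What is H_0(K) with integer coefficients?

Order the vertices as a < b < c < d < e. Listing each simplex with vertices in this order, K has dimension 1 with simplices:

  0-simplices (5): a, b, c, d, e
  1-simplices (6): ab, ac, ad, ae, be, cd

so the chain groups are C_0 ≅ Z^5, C_1 ≅ Z^6.

The boundary map ∂_1: C_1 → C_0 sends each edge [p,q] (with p < q) to q − p.
This gives a 5×6 integer matrix of rank 4; reducing to Smith normal form yields diagonal entries (1,1,1,1).

Reading off H_k = ker ∂_k / im ∂_{k+1}:

  H_0: rank C_0 − rank ∂_1 = 5 − 4 = 1, and the invariant factors of ∂_1 are all 1, so H_0 ≅ Z.

H_0 = Z.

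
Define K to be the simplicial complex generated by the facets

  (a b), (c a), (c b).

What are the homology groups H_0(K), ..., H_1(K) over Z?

Fix the vertex order a < b < c and write every simplex with vertices in increasing order. Then dim K = 1 and the simplices of K are:

  0-simplices (3): a, b, c
  1-simplices (3): ab, ac, bc

Hence C_0 ≅ Z^3, C_1 ≅ Z^3.

The boundary map ∂_1: C_1 → C_0 is given by ∂[p,q] = [q] − [p]. For instance
  ∂ac = c − a.
The resulting 3×3 matrix has rank 2, and its Smith normal form has invariant factors (1,1).

Now H_k = ker ∂_k / im ∂_{k+1}, so:

  H_0: rank C_0 − rank ∂_1 = 3 − 2 = 1, and the invariant factors of ∂_1 are all 1, so H_0 ≅ Z.
  H_1: rank ker ∂_1 − rank ∂_2 = (3 − 2) − 0 = 1, and there is no ∂_2, so H_1 ≅ Z.

As a check, the Euler characteristic is 3 − 3 = 0, which agrees with 1 − 1 = 0.
(K is a triangulation of the circle S^1.)

H_0 ≅ Z,  H_1 ≅ Z.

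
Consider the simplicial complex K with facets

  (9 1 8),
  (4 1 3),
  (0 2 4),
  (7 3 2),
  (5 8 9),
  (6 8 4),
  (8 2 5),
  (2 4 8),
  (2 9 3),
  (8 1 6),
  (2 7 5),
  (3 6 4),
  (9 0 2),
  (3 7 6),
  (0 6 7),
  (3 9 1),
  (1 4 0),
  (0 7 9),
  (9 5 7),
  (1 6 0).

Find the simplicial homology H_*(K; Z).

We work with the vertex ordering 0 < 1 < 2 < 3 < 4 < 5 < 6 < 7 < 8 < 9. The simplices of K, each written with vertices in increasing order, are:

  0-simplices (10): [0], [1], [2], [3], [4], [5], [6], [7], [8], [9]
  1-simplices (30): (30 of them)
  2-simplices (20): (20 of them)

giving chain groups C_0 ≅ Z^10, C_1 ≅ Z^30, C_2 ≅ Z^20.

∂_1: C_1 → C_0 sends each edge [p,q] (with p < q) to q − p. For instance
  ∂[0,4] = [4] − [0].
The 10×30 boundary matrix has rank 9 and Smith normal form diag(1,1,1,1,1,1,1,1,1).

The boundary map ∂_2: C_2 → C_1 maps a triangle to the signed sum of its edges. For instance
  ∂[1,8,9] = [8,9] − [1,9] + [1,8],
  ∂[0,1,4] = [1,4] − [0,4] + [0,1].
The 30×20 boundary matrix has rank 20 and Smith normal form diag(1,1,1,1,1,1,1,1,1,1,1,1,1,1,1,1,1,1,1,2).

Reading off H_k = ker ∂_k / im ∂_{k+1}:

  H_0: rank C_0 − rank ∂_1 = 10 − 9 = 1, and the invariant factors of ∂_1 are all 1, so H_0 ≅ Z.
  H_1: rank ker ∂_1 − rank ∂_2 = (30 − 9) − 20 = 1, and ∂_2 has invariant factor 2 > 1, so H_1 ≅ Z ⊕ Z/2Z.
  H_2: rank ker ∂_2 − rank ∂_3 = (20 − 20) − 0 = 0, and there is no ∂_3, so H_2 ≅ 0.

H_0 ≅ Z,  H_1 ≅ Z ⊕ Z/2Z,  H_2 = 0.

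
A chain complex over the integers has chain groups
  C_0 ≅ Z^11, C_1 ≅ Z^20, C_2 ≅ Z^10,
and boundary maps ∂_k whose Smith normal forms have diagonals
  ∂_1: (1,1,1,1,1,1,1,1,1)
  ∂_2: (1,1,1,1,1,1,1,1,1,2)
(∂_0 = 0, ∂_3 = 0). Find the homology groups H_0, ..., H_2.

H_0: b_0 = 11 − 0 − 9 = 2; torsion from ∂_1 factors > 1: none. So H_0 = Z^2.
H_1: b_1 = 20 − 9 − 10 = 1; torsion from ∂_2 factors > 1: [2]. So H_1 = Z ⊕ Z/2Z.
H_2: b_2 = 10 − 10 − 0 = 0; torsion from ∂_3 factors > 1: none. So H_2 = 0.

H_0 = Z^2,  H_1 = Z ⊕ Z/2Z,  H_2 = 0.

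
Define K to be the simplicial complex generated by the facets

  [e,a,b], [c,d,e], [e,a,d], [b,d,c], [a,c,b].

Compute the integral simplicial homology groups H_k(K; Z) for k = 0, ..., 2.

H_0 ≅ Z,  H_1 ≅ Z,  H_2 = 0.

Fix the vertex order a < b < c < d < e and write every simplex with vertices in increasing order. Then dim K = 2 and the simplices of K are:

  0-simplices (5): a, b, c, d, e
  1-simplices (10): ab, ac, ad, ae, bc, bd, be, cd, ce, de
  2-simplices (5): abc, abe, ade, bcd, cde

Hence C_0 ≅ Z^5, C_1 ≅ Z^10, C_2 ≅ Z^5.

The boundary map ∂_1: C_1 → C_0 is given by ∂[p,q] = [q] − [p]. For instance
  ∂de = e − d.
The resulting 5×10 matrix has rank 4, and its Smith normal form has invariant factors (1,1,1,1).

The boundary map ∂_2: C_2 → C_1 acts by ∂[p,q,r] = [q,r] − [p,r] + [p,q]. For instance
  ∂abe = be − ae + ab,
  ∂ade = de − ae + ad.
As a 10×5 matrix over Z this has rank 5, with invariant factors (1,1,1,1,1).

Now H_k = ker ∂_k / im ∂_{k+1}, so:

  H_0: rank C_0 − rank ∂_1 = 5 − 4 = 1, and the invariant factors of ∂_1 are all 1, so H_0 ≅ Z.
  H_1: rank ker ∂_1 − rank ∂_2 = (10 − 4) − 5 = 1, and the invariant factors of ∂_2 are all 1, so H_1 ≅ Z.
  H_2: rank ker ∂_2 − rank ∂_3 = (5 − 5) − 0 = 0, and there is no ∂_3, so H_2 ≅ 0.

(K is a triangulation of the Möbius band.)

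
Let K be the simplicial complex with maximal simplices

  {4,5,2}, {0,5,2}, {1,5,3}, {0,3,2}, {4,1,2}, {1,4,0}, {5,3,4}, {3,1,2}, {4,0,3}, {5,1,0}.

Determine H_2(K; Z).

K has 6 vertices, 15 edges, 10 triangles.
rank ∂_2 = 10, rank ∂_3 = 0 ⇒ b_2 = 10 − 10 − 0 = 0. So H_2 = 0.

H_2 ≅ 0.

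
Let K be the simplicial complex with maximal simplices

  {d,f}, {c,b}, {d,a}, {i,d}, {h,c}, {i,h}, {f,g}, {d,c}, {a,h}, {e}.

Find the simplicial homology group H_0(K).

H_0 ≅ Z^2.

Fix the vertex order a < b < c < d < e < f < g < h < i and write every simplex with vertices in increasing order. Then dim K = 1 and the simplices of K are:

  0-simplices (9): a, b, c, d, e, f, g, h, i
  1-simplices (9): ad, ah, bc, cd, ch, df, di, fg, hi

giving chain groups C_0 ≅ Z^9, C_1 ≅ Z^9.

The boundary map ∂_1: C_1 → C_0 sends each edge [p,q] (with p < q) to q − p.
This gives a 9×9 integer matrix of rank 7; reducing to Smith normal form yields diagonal entries (1,1,1,1,1,1,1).

From H_k ≅ ker(∂_k) / im(∂_{k+1}) we obtain:

  H_0: rank C_0 − rank ∂_1 = 9 − 7 = 2, and the invariant factors of ∂_1 are all 1, so H_0 = Z^2.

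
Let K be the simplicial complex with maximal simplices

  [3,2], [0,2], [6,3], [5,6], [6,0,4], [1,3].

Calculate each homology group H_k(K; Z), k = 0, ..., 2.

We work with the vertex ordering 0 < 1 < 2 < 3 < 4 < 5 < 6. The simplices of K, each written with vertices in increasing order, are:

  0-simplices (7): [0], [1], [2], [3], [4], [5], [6]
  1-simplices (8): [0,2], [0,4], [0,6], [1,3], [2,3], [3,6], [4,6], [5,6]
  2-simplices (1): [0,4,6]

so the chain groups are C_0 ≅ Z^7, C_1 ≅ Z^8, C_2 ≅ Z^1.

The boundary map ∂_1: C_1 → C_0 sends each edge [p,q] (with p < q) to q − p.
This gives a 7×8 integer matrix of rank 6; reducing to Smith normal form yields diagonal entries (1,1,1,1,1,1).

Boundary ∂_2: C_2 → C_1 sends each 2-simplex [p,q,r] to [q,r] − [p,r] + [p,q]. For instance
  ∂[0,4,6] = [4,6] − [0,6] + [0,4].
As a 8×1 matrix over Z this has rank 1, with invariant factors (1).

From H_k ≅ ker(∂_k) / im(∂_{k+1}) we obtain:

  H_0: rank C_0 − rank ∂_1 = 7 − 6 = 1, and the invariant factors of ∂_1 are all 1, so H_0 ≅ Z.
  H_1: rank ker ∂_1 − rank ∂_2 = (8 − 6) − 1 = 1, and the invariant factors of ∂_2 are all 1, so H_1 ≅ Z.
  H_2: rank ker ∂_2 − rank ∂_3 = (1 − 1) − 0 = 0, and there is no ∂_3, so H_2 ≅ 0.

As a check, the Euler characteristic is 7 − 8 + 1 = 0, which agrees with 1 − 1 + 0 = 0.

H_0 = Z,  H_1 = Z,  H_2 = 0.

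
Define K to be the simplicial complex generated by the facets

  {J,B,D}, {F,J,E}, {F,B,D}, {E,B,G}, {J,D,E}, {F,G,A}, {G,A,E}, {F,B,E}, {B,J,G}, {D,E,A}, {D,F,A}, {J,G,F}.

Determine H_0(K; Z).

We work with the vertex ordering A < B < D < E < F < G < J. The simplices of K, each written with vertices in increasing order, are:

  0-simplices (7): A, B, D, E, F, G, J
  1-simplices (18): AD, AE, AF, AG, BD, BE, BF, BG, BJ, DE, DF, DJ, EF, EG, EJ, FG, FJ, GJ
  2-simplices (12): ADE, ADF, AEG, AFG, BDF, BDJ, BEF, BEG, BGJ, DEJ, EFJ, FGJ

giving chain groups C_0 ≅ Z^7, C_1 ≅ Z^18, C_2 ≅ Z^12.

∂_1: C_1 → C_0 maps an edge to its endpoints' difference, ∂[p,q] = q − p.
The 7×18 boundary matrix has rank 6 and Smith normal form diag(1,1,1,1,1,1).

The boundary map ∂_2: C_2 → C_1 acts by ∂[p,q,r] = [q,r] − [p,r] + [p,q]. For instance
  ∂FGJ = GJ − FJ + FG,
  ∂BEF = EF − BF + BE.
The 18×12 boundary matrix has rank 12 and Smith normal form diag(1,1,1,1,1,1,1,1,1,1,1,2).

From H_k ≅ ker(∂_k) / im(∂_{k+1}) we obtain:

  H_0: rank C_0 − rank ∂_1 = 7 − 6 = 1, and the invariant factors of ∂_1 are all 1, so H_0 ≅ Z.

H_0 ≅ Z.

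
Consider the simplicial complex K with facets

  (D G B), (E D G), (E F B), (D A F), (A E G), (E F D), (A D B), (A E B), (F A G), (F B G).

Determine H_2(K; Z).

K has 6 vertices, 15 edges, 10 triangles.
rank ∂_2 = 10, rank ∂_3 = 0 ⇒ b_2 = 10 − 10 − 0 = 0. So H_2 ≅ 0.

H_2 ≅ 0.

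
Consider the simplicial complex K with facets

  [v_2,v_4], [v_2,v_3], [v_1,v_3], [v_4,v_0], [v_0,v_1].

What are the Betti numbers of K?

b_0 = 1, b_1 = 1.

Take the total order v_0 < v_1 < v_2 < v_3 < v_4 on the vertex set. Then K (dimension 1) consists of the simplices:

  0-simplices (5): [v_0], [v_1], [v_2], [v_3], [v_4]
  1-simplices (5): [v_0,v_1], [v_0,v_4], [v_1,v_3], [v_2,v_3], [v_2,v_4]

Hence C_0 ≅ Z^5, C_1 ≅ Z^5.

Boundary ∂_1: C_1 → C_0 maps an edge to its endpoints' difference, ∂[p,q] = q − p. For instance
  ∂[v_2,v_4] = [v_4] − [v_2].
This gives a 5×5 integer matrix of rank 4; reducing to Smith normal form yields diagonal entries (1,1,1,1).

Reading off H_k = ker ∂_k / im ∂_{k+1}:

  H_0: rank C_0 − rank ∂_1 = 5 − 4 = 1, and the invariant factors of ∂_1 are all 1, so H_0 ≅ Z.
  H_1: rank ker ∂_1 − rank ∂_2 = (5 − 4) − 0 = 1, and there is no ∂_2, so H_1 ≅ Z.

(K is a triangulation of the circle S^1.)

Hence the Betti numbers are b_0 = 1, b_1 = 1.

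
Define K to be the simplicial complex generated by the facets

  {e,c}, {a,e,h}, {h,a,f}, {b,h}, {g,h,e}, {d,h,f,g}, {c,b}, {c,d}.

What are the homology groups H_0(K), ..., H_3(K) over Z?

We work with the vertex ordering a < b < c < d < e < f < g < h. The simplices of K, each written with vertices in increasing order, are:

  0-simplices (8): a, b, c, d, e, f, g, h
  1-simplices (15): ae, af, ah, bc, bh, cd, ce, df, dg, dh, eg, eh, fg, fh, gh
  2-simplices (7): aeh, afh, dfg, dfh, dgh, egh, fgh
  3-simplices (1): dfgh

giving chain groups C_0 ≅ Z^8, C_1 ≅ Z^15, C_2 ≅ Z^7, C_3 ≅ Z^1.

∂_1: C_1 → C_0 maps an edge to its endpoints' difference, ∂[p,q] = q − p. For instance
  ∂ah = h − a.
The 8×15 boundary matrix has rank 7 and Smith normal form diag(1,1,1,1,1,1,1).

The boundary map ∂_2: C_2 → C_1 sends each 2-simplex [p,q,r] to [q,r] − [p,r] + [p,q]. For instance
  ∂egh = gh − eh + eg,
  ∂dfh = fh − dh + df.
The 15×7 boundary matrix has rank 6 and Smith normal form diag(1,1,1,1,1,1).

Boundary ∂_3: C_3 → C_2 sends each 3-simplex σ to the alternating sum Σ_i (−1)^i (σ with its i-th vertex removed). For instance
  ∂dfgh = fgh − dgh + dfh − dfg.
The resulting 7×1 matrix has rank 1, and its Smith normal form has invariant factors (1).

Computing H_k = (kernel of ∂_k) / (image of ∂_{k+1}):

  H_0: rank C_0 − rank ∂_1 = 8 − 7 = 1, and the invariant factors of ∂_1 are all 1, so H_0 ≅ Z.
  H_1: rank ker ∂_1 − rank ∂_2 = (15 − 7) − 6 = 2, and the invariant factors of ∂_2 are all 1, so H_1 ≅ Z^2.
  H_2: rank ker ∂_2 − rank ∂_3 = (7 − 6) − 1 = 0, and the invariant factors of ∂_3 are all 1, so H_2 ≅ 0.
  H_3: rank ker ∂_3 − rank ∂_4 = (1 − 1) − 0 = 0, and there is no ∂_4, so H_3 ≅ 0.

As a check, the Euler characteristic is 8 − 15 + 7 − 1 = -1, which agrees with 1 − 2 + 0 − 0 = -1.

H_0 ≅ Z,  H_1 ≅ Z^2,  H_2 = 0,  H_3 = 0.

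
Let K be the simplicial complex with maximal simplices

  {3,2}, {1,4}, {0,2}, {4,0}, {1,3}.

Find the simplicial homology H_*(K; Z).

H_0 = Z,  H_1 = Z.

Fix the vertex order 0 < 1 < 2 < 3 < 4 and write every simplex with vertices in increasing order. Then dim K = 1 and the simplices of K are:

  0-simplices (5): [0], [1], [2], [3], [4]
  1-simplices (5): [0,2], [0,4], [1,3], [1,4], [2,3]

giving chain groups C_0 ≅ Z^5, C_1 ≅ Z^5.

Boundary ∂_1: C_1 → C_0 sends each edge [p,q] (with p < q) to q − p. For instance
  ∂[1,4] = [4] − [1].
The resulting 5×5 matrix has rank 4, and its Smith normal form has invariant factors (1,1,1,1).

Now H_k = ker ∂_k / im ∂_{k+1}, so:

  H_0: rank C_0 − rank ∂_1 = 5 − 4 = 1, and the invariant factors of ∂_1 are all 1, so H_0 ≅ Z.
  H_1: rank ker ∂_1 − rank ∂_2 = (5 − 4) − 0 = 1, and there is no ∂_2, so H_1 ≅ Z.

(K is a triangulation of the circle S^1.)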